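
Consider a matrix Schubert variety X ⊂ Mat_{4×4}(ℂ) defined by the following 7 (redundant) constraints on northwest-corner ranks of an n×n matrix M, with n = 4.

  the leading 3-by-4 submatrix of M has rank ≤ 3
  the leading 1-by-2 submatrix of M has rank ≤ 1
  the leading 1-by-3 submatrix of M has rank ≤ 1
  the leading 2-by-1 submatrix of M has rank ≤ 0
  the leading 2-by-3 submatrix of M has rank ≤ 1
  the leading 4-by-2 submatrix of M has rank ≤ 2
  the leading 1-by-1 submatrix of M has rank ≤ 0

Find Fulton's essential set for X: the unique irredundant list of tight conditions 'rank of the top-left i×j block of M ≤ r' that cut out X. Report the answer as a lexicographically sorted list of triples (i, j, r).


Recovering R(i,j) via the rank-extension bound from the 7 conditions:

  0 | 1 | 1 | 1
  0 | 1 | 1 | 2
  1 | 2 | 2 | 3
  1 | 2 | 3 | 4

so w = (2, 4, 1, 3).

Rothe diagram D(w) (3 cells), 2 SE-corners (essential conditions):

[(2, 1, 0), (2, 3, 1)]


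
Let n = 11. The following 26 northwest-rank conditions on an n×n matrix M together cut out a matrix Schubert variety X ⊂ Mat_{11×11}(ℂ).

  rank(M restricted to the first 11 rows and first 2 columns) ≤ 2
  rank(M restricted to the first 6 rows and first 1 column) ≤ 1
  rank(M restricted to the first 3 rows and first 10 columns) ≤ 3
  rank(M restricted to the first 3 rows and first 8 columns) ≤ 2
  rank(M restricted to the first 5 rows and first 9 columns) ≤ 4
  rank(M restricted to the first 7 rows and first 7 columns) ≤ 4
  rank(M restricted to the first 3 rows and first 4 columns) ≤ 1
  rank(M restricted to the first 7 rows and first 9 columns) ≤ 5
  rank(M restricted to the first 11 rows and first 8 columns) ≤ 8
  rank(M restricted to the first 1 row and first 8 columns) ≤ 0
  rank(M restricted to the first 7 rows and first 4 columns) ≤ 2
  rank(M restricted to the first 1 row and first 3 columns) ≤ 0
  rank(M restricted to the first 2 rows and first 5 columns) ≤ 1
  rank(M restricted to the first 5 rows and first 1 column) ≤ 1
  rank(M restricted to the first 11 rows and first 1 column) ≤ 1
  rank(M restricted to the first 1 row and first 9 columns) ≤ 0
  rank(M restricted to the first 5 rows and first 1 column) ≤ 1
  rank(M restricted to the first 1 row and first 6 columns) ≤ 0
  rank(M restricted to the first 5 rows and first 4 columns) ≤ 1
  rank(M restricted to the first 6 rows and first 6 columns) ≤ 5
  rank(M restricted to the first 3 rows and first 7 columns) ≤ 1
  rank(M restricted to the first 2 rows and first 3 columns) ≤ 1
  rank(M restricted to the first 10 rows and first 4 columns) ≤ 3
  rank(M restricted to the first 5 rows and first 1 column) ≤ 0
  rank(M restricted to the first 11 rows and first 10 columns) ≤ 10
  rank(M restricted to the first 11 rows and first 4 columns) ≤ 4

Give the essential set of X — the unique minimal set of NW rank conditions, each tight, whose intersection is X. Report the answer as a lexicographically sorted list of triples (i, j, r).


Reconstructing r_w from the 26 given conditions:

  R[1]: 0  0  0  0  0  0  0  0  0  1  1
  R[2]: 0  1  1  1  1  1  1  1  1  2  2
  R[3]: 0  1  1  1  1  1  1  2  2  3  3
  R[4]: 0  1  1  1  2  2  2  3  3  4  4
  R[5]: 0  1  1  1  2  3  3  4  4  5  5
  R[6]: 1  2  2  2  3  4  4  5  5  6  6
  R[7]: 1  2  2  2  3  4  4  5  5  6  7
  R[8]: 1  2  3  3  4  5  5  6  6  7  8
  R[9]: 1  2  3  3  4  5  6  7  7  8  9
  R[10]: 1  2  3  3  4  5  6  7  8  9  10
  R[11]: 1  2  3  4  5  6  7  8  9  10  11

second differences of R give the permutation w = (10, 2, 8, 5, 6, 1, 11, 3, 7, 9, 4).

|D(w)|=28, |Ess(w)|=8:

[(1, 9, 0), (3, 7, 1), (5, 1, 0), (5, 4, 1), (7, 4, 2), (7, 7, 4), (7, 9, 5), (10, 4, 3)]


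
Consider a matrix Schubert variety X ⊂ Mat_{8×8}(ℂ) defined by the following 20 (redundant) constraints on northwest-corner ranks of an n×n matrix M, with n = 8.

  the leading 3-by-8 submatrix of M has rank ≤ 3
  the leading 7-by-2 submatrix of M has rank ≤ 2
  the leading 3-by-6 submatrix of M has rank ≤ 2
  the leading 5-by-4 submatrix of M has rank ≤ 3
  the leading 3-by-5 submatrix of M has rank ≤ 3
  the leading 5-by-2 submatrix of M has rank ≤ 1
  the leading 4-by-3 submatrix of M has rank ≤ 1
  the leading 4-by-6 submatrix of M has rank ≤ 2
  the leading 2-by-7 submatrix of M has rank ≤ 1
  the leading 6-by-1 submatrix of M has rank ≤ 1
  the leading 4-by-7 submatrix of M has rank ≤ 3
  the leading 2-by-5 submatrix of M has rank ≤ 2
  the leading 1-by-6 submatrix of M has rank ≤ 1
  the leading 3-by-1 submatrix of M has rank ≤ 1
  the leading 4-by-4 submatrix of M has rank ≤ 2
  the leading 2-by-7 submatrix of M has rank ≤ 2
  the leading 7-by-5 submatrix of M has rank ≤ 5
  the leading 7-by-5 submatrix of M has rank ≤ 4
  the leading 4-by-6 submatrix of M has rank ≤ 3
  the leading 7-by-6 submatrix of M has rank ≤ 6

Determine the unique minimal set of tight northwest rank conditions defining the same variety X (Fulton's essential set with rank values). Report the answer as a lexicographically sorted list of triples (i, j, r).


Computing R[i][j] = min implied NW-rank bound (n=8, 20 conditions):

  i=1: 1 1 1 1 1 1 1 1
  i=2: 1 1 1 1 1 1 1 2
  i=3: 1 1 1 2 2 2 2 3
  i=4: 1 1 1 2 2 2 3 4
  i=5: 1 1 2 3 3 3 4 5
  i=6: 1 2 3 4 4 4 5 6
  i=7: 1 2 3 4 4 5 6 7
  i=8: 1 2 3 4 5 6 7 8

giving w = (1, 8, 4, 7, 3, 2, 6, 5) via Δ²R.

|D(w)|=14, |Ess(w)|=5:

[(2, 7, 1), (4, 3, 1), (4, 6, 2), (5, 2, 1), (7, 5, 4)]


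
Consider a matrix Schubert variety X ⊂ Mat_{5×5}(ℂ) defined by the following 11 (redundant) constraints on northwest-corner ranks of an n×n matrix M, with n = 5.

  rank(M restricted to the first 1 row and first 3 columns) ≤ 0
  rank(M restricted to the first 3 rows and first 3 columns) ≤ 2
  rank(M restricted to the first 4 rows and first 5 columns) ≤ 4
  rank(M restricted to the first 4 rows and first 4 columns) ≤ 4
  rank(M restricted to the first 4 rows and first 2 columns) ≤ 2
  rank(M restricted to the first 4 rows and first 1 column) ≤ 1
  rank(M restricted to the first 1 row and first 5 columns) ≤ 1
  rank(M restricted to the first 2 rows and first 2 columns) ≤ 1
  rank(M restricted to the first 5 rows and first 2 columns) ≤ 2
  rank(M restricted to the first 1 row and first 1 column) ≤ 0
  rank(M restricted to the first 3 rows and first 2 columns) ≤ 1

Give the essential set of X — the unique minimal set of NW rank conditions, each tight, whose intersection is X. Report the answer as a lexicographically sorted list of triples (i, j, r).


Recovering R(i,j) via the rank-extension bound from the 11 conditions:

  i=1: 0  0  0  1  1
  i=2: 1  1  1  2  2
  i=3: 1  1  2  3  3
  i=4: 1  2  3  4  4
  i=5: 1  2  3  4  5

giving w = (4, 1, 3, 2, 5) via Δ²R.

D(w) has 4 cells with 2 SE-corners; essential set:

[(1, 3, 0), (3, 2, 1)]


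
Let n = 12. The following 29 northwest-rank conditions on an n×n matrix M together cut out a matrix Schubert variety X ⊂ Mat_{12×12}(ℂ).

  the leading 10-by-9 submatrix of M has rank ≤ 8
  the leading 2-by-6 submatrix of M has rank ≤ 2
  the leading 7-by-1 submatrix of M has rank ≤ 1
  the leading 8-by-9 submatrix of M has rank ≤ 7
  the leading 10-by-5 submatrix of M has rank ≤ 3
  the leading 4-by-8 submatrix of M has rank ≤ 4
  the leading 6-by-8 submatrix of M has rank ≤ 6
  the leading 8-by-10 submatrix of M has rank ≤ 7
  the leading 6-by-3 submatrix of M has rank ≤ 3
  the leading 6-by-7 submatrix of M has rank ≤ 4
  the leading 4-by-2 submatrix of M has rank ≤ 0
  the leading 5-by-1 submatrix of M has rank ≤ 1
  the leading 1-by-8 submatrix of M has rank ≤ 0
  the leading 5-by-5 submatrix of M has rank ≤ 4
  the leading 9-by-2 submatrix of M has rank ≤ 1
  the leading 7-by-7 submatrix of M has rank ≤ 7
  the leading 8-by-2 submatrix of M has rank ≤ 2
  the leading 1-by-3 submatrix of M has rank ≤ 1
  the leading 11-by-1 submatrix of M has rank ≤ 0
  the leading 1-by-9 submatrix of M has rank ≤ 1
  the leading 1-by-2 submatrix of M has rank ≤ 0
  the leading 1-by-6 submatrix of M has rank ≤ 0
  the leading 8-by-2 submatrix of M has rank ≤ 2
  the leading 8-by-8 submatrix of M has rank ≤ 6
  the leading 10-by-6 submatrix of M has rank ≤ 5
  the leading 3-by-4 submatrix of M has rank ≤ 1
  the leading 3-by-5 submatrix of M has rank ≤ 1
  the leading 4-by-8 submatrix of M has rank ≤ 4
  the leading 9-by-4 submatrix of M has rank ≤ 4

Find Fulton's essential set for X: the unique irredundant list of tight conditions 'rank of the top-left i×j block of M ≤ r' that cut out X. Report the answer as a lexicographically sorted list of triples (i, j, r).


Computing R[i][j] = min implied NW-rank bound (n=12, 29 conditions):

  0 | 0 | 0 | 0 | 0 | 0 | 0 | 0 | 1 | 1 | 1 | 1
  0 | 0 | 1 | 1 | 1 | 1 | 1 | 1 | 2 | 2 | 2 | 2
  0 | 0 | 1 | 1 | 1 | 2 | 2 | 2 | 3 | 3 | 3 | 3
  0 | 0 | 1 | 2 | 2 | 3 | 3 | 3 | 4 | 4 | 4 | 4
  0 | 1 | 2 | 3 | 3 | 4 | 4 | 4 | 5 | 5 | 5 | 5
  0 | 1 | 2 | 3 | 3 | 4 | 4 | 5 | 6 | 6 | 6 | 6
  0 | 1 | 2 | 3 | 3 | 4 | 5 | 6 | 7 | 7 | 7 | 7
  0 | 1 | 2 | 3 | 3 | 4 | 5 | 6 | 7 | 7 | 8 | 8
  0 | 1 | 2 | 3 | 3 | 4 | 5 | 6 | 7 | 8 | 9 | 9
  0 | 1 | 2 | 3 | 3 | 4 | 5 | 6 | 7 | 8 | 9 | 10
  0 | 1 | 2 | 3 | 4 | 5 | 6 | 7 | 8 | 9 | 10 | 11
  1 | 2 | 3 | 4 | 5 | 6 | 7 | 8 | 9 | 10 | 11 | 12

the unique w with this rank table is (9, 3, 6, 4, 2, 8, 7, 11, 10, 12, 5, 1).

7 SE-corners of the 30-cell Rothe diagram give Ess(w):

[(1, 8, 0), (3, 5, 1), (4, 2, 0), (6, 7, 4), (8, 10, 7), (10, 5, 3), (11, 1, 0)]


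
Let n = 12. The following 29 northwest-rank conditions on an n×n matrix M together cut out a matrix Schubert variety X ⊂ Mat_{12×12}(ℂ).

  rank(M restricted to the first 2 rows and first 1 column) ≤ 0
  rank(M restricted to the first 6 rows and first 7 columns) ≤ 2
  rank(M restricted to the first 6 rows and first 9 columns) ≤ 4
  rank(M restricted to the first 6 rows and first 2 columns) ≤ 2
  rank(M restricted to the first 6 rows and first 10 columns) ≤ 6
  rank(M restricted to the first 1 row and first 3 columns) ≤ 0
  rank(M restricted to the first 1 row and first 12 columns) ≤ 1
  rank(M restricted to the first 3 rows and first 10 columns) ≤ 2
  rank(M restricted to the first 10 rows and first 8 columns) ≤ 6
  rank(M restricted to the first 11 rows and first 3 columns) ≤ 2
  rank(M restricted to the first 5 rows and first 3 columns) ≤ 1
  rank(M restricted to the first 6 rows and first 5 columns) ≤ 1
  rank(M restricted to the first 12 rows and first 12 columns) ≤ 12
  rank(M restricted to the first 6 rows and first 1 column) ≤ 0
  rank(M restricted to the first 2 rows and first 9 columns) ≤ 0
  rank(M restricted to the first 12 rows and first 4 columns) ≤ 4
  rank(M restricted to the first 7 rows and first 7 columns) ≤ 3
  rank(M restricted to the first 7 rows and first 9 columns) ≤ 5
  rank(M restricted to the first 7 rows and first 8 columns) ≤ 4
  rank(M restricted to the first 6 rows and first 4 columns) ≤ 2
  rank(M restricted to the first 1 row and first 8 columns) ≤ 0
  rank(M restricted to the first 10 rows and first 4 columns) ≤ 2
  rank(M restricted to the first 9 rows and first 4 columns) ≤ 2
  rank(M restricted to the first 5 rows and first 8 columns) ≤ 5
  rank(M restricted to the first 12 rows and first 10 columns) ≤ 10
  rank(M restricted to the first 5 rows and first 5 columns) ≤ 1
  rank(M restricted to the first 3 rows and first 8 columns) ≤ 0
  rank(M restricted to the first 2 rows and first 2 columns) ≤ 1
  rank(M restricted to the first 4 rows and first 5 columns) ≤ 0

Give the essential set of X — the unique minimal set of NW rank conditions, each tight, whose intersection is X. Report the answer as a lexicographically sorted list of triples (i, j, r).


Propagating the 29 rank bounds to every northwest block:

  i=1: 0 | 0 | 0 | 0 | 0 | 0 | 0 | 0 | 0 | 1 | 1 | 1
  i=2: 0 | 0 | 0 | 0 | 0 | 0 | 0 | 0 | 0 | 1 | 2 | 2
  i=3: 0 | 0 | 0 | 0 | 0 | 0 | 0 | 0 | 1 | 2 | 3 | 3
  i=4: 0 | 0 | 0 | 0 | 0 | 1 | 1 | 1 | 2 | 3 | 4 | 4
  i=5: 0 | 1 | 1 | 1 | 1 | 2 | 2 | 2 | 3 | 4 | 5 | 5
  i=6: 0 | 1 | 1 | 1 | 1 | 2 | 2 | 3 | 4 | 5 | 6 | 6
  i=7: 1 | 2 | 2 | 2 | 2 | 3 | 3 | 4 | 5 | 6 | 7 | 7
  i=8: 1 | 2 | 2 | 2 | 3 | 4 | 4 | 5 | 6 | 7 | 8 | 8
  i=9: 1 | 2 | 2 | 2 | 3 | 4 | 5 | 6 | 7 | 8 | 9 | 9
  i=10: 1 | 2 | 2 | 2 | 3 | 4 | 5 | 6 | 7 | 8 | 9 | 10
  i=11: 1 | 2 | 2 | 3 | 4 | 5 | 6 | 7 | 8 | 9 | 10 | 11
  i=12: 1 | 2 | 3 | 4 | 5 | 6 | 7 | 8 | 9 | 10 | 11 | 12

giving w = (10, 11, 9, 6, 2, 8, 1, 5, 7, 12, 4, 3) via Δ²R.

Rothe diagram D(w) (44 cells), 8 SE-corners (essential conditions):

[(2, 9, 0), (3, 8, 0), (4, 5, 0), (6, 1, 0), (6, 5, 1), (6, 7, 2), (10, 4, 2), (11, 3, 2)]


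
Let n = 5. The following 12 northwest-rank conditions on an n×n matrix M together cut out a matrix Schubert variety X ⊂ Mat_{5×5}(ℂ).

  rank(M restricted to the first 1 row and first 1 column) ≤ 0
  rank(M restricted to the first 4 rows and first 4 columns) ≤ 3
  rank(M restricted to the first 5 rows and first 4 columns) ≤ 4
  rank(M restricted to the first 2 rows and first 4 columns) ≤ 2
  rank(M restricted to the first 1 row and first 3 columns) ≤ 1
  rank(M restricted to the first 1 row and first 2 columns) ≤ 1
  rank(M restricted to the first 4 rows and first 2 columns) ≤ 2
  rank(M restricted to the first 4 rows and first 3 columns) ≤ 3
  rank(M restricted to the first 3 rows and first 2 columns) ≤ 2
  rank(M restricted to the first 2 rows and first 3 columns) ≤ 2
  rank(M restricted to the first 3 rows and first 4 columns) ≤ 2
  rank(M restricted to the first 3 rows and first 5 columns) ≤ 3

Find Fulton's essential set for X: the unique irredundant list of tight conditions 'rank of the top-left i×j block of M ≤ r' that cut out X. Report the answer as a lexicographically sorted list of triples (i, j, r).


Computing R[i][j] = min implied NW-rank bound (n=5, 12 conditions):

  i=1: 0 1 1 1 1
  i=2: 1 2 2 2 2
  i=3: 1 2 2 2 3
  i=4: 1 2 3 3 4
  i=5: 1 2 3 4 5

second differences of R give the permutation w = (2, 1, 5, 3, 4).

D(w) has 3 cells with 2 SE-corners; essential set:

[(1, 1, 0), (3, 4, 2)]


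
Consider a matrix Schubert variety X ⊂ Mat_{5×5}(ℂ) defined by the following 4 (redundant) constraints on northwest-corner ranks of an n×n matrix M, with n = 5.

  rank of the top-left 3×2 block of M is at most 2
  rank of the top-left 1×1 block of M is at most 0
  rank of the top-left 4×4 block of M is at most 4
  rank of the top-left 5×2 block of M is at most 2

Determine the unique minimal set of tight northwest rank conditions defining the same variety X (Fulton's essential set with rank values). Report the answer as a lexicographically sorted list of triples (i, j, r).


Recovering R(i,j) via the rank-extension bound from the 4 conditions:

  R[1]: 0 1 1 1 1
  R[2]: 1 2 2 2 2
  R[3]: 1 2 3 3 3
  R[4]: 1 2 3 4 4
  R[5]: 1 2 3 4 5

the unique w with this rank table is (2, 1, 3, 4, 5).

1 SE-corner of the 1-cell Rothe diagram gives Ess(w):

[(1, 1, 0)]


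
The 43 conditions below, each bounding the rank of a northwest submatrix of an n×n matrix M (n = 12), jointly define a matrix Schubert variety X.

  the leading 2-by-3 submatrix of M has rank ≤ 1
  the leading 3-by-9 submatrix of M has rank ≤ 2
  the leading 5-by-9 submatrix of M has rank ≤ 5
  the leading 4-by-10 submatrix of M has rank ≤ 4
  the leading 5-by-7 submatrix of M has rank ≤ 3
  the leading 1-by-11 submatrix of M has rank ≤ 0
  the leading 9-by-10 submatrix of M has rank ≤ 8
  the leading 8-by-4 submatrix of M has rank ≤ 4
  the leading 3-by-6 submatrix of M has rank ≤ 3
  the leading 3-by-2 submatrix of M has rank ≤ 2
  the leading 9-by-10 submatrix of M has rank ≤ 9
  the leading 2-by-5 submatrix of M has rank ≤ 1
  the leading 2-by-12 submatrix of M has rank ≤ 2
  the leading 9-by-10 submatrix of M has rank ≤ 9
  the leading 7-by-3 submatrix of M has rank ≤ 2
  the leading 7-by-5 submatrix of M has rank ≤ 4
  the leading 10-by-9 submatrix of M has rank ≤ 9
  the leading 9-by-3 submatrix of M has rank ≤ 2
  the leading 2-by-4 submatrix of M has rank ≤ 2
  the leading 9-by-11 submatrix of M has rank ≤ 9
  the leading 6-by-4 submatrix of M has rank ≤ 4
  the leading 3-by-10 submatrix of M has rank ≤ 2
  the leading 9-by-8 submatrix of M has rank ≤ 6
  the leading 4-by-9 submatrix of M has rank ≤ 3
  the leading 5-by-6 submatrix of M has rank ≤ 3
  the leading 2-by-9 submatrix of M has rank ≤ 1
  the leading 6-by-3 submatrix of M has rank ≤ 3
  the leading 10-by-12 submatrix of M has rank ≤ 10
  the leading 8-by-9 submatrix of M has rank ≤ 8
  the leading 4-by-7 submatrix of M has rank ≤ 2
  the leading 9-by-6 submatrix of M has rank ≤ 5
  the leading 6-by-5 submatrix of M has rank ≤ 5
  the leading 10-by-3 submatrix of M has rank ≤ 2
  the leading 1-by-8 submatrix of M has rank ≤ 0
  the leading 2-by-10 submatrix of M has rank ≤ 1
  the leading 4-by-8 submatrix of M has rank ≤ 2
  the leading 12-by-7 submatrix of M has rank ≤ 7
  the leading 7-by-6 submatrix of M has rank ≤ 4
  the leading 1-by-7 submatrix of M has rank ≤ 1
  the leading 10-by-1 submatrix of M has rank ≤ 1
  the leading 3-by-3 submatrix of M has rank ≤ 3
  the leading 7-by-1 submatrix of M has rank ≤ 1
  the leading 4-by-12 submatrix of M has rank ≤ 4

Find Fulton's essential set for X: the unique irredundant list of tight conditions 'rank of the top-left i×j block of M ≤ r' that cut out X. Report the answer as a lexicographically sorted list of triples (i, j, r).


Rank table r_w(12×12) implied by the 43 constraints:

  0  0  0  0  0  0  0  0  0  0  0  1
  1  1  1  1  1  1  1  1  1  1  1  2
  1  2  2  2  2  2  2  2  2  2  2  3
  1  2  2  2  2  2  2  2  3  3  3  4
  1  2  2  3  3  3  3  3  4  4  4  5
  1  2  2  3  4  4  4  4  5  5  5  6
  1  2  2  3  4  4  5  5  6  6  6  7
  1  2  2  3  4  5  6  6  7  7  7  8
  1  2  2  3  4  5  6  6  7  8  8  9
  1  2  2  3  4  5  6  7  8  9  9  10
  1  2  3  4  5  6  7  8  9  10  10  11
  1  2  3  4  5  6  7  8  9  10  11  12

so w = (12, 1, 2, 9, 4, 5, 7, 6, 10, 8, 3, 11).

ℓ(w)=25; the 5 essential cells (i,j,r):

[(1, 11, 0), (4, 8, 2), (7, 6, 4), (9, 8, 6), (10, 3, 2)]


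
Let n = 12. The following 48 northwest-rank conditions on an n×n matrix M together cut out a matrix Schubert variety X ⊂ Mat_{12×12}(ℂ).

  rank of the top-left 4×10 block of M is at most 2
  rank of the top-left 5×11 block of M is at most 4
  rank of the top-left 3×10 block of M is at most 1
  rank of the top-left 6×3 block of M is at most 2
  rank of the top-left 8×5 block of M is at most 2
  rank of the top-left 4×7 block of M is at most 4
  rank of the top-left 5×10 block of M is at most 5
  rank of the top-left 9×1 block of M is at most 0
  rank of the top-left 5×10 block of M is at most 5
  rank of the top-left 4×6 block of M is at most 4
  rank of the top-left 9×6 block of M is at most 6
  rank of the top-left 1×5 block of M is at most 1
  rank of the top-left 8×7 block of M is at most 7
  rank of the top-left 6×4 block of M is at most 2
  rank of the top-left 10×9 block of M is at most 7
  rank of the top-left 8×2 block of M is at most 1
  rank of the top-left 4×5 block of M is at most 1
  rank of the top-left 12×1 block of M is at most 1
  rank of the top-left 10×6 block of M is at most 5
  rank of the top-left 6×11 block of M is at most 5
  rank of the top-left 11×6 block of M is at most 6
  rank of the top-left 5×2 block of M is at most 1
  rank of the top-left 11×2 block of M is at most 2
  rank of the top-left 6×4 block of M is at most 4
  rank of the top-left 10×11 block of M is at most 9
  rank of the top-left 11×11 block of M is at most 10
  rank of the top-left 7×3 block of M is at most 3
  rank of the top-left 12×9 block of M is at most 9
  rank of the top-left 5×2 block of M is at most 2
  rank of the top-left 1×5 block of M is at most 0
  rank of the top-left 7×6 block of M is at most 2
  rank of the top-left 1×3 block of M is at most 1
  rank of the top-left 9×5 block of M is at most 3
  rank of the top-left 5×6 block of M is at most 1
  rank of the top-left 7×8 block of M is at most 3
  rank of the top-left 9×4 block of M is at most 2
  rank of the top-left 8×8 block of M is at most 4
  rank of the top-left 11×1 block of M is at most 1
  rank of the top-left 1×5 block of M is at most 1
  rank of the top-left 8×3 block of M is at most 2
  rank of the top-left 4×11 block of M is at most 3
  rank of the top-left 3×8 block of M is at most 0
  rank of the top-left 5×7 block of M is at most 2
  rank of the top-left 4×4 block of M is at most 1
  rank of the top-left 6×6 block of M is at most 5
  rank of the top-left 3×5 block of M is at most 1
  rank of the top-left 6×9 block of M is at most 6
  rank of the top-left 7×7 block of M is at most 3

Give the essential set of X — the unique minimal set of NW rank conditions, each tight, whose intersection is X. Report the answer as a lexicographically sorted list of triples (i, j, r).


Recovering R(i,j) via the rank-extension bound from the 48 conditions:

  0  0  0  0  0  0  0  0  1  1  1  1
  0  0  0  0  0  0  0  0  1  1  2  2
  0  0  0  0  0  0  0  0  1  1  2  3
  0  1  1  1  1  1  1  1  2  2  3  4
  0  1  1  1  1  1  2  2  3  3  4  5
  0  1  2  2  2  2  3  3  4  4  5  6
  0  1  2  2  2  2  3  3  4  5  6  7
  0  1  2  2  2  3  4  4  5  6  7  8
  0  1  2  2  3  4  5  5  6  7  8  9
  1  2  3  3  4  5  6  6  7  8  9  10
  1  2  3  4  5  6  7  7  8  9  10  11
  1  2  3  4  5  6  7  8  9  10  11  12

the unique w with this rank table is (9, 11, 12, 2, 7, 3, 10, 6, 5, 1, 4, 8).

Fulton essential set (8 of the 43 Rothe cells):

[(3, 8, 0), (3, 10, 1), (5, 6, 1), (7, 6, 2), (7, 8, 3), (8, 5, 2), (9, 1, 0), (9, 4, 2)]


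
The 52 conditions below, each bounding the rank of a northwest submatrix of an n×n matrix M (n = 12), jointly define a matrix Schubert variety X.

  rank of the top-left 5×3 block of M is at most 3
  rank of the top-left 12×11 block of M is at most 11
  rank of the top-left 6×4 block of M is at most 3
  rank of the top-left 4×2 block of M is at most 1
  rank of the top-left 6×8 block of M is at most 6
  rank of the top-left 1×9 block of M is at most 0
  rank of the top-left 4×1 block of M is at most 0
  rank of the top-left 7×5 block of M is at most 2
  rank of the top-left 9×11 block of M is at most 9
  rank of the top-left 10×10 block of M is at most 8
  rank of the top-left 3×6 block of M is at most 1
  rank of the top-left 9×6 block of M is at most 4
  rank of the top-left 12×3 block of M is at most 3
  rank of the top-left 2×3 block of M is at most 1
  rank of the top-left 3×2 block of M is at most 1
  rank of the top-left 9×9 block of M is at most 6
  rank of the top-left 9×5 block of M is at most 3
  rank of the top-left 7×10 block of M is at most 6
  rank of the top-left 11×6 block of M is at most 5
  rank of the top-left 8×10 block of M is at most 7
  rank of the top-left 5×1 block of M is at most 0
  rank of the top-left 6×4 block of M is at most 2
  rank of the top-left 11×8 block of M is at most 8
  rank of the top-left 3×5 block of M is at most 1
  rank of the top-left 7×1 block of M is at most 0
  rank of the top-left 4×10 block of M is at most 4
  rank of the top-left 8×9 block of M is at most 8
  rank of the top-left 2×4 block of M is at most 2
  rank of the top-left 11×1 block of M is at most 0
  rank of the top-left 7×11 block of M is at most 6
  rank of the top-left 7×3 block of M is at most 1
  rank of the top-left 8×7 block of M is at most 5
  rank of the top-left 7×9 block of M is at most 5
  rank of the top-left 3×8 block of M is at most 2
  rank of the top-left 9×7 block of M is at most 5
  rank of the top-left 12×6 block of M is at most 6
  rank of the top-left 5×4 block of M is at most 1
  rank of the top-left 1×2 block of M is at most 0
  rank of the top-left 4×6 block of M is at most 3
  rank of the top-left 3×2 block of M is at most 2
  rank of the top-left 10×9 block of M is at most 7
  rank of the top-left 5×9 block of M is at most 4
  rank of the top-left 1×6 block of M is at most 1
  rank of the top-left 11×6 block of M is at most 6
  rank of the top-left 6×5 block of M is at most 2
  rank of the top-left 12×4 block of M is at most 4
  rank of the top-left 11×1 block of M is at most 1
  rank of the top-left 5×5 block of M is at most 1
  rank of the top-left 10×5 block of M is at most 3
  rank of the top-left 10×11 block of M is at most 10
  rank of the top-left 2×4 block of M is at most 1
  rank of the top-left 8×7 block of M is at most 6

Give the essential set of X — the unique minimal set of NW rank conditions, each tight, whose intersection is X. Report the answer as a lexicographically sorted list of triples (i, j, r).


Rank table r_w(12×12) implied by the 52 constraints:

  row 1: 0  0  0  0  0  0  0  0  0  1  1  1
  row 2: 0  1  1  1  1  1  1  1  1  2  2  2
  row 3: 0  1  1  1  1  1  2  2  2  3  3  3
  row 4: 0  1  1  1  1  2  3  3  3  4  4  4
  row 5: 0  1  1  1  1  2  3  4  4  5  5  5
  row 6: 0  1  1  2  2  3  4  5  5  6  6  6
  row 7: 0  1  1  2  2  3  4  5  5  6  6  7
  row 8: 0  1  2  3  3  4  5  6  6  7  7  8
  row 9: 0  1  2  3  3  4  5  6  6  7  8  9
  row 10: 0  1  2  3  3  4  5  6  7  8  9  10
  row 11: 0  1  2  3  4  5  6  7  8  9  10  11
  row 12: 1  2  3  4  5  6  7  8  9  10  11  12

reading off 1-entries of Δ²R: w = (10, 2, 7, 6, 8, 4, 12, 3, 11, 9, 5, 1).

10 SE-corners of the 37-cell Rothe diagram give Ess(w):

[(1, 9, 0), (3, 6, 1), (5, 5, 1), (7, 3, 1), (7, 5, 2), (7, 9, 5), (7, 11, 6), (9, 9, 6), (10, 5, 3), (11, 1, 0)]


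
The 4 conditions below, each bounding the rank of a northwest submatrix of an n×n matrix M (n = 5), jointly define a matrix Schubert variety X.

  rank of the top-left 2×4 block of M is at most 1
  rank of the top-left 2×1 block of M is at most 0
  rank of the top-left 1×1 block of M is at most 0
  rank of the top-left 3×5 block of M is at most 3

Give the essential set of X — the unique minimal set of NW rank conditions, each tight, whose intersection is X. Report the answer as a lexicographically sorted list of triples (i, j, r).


The tightest implied rank at each (i,j), from the 4 conditions:

  i=1: 0 1 1 1 1
  i=2: 0 1 1 1 2
  i=3: 1 2 2 2 3
  i=4: 1 2 3 3 4
  i=5: 1 2 3 4 5

hence w(1..5) = (2, 5, 1, 3, 4).

2 SE-corners of the 4-cell Rothe diagram give Ess(w):

[(2, 1, 0), (2, 4, 1)]


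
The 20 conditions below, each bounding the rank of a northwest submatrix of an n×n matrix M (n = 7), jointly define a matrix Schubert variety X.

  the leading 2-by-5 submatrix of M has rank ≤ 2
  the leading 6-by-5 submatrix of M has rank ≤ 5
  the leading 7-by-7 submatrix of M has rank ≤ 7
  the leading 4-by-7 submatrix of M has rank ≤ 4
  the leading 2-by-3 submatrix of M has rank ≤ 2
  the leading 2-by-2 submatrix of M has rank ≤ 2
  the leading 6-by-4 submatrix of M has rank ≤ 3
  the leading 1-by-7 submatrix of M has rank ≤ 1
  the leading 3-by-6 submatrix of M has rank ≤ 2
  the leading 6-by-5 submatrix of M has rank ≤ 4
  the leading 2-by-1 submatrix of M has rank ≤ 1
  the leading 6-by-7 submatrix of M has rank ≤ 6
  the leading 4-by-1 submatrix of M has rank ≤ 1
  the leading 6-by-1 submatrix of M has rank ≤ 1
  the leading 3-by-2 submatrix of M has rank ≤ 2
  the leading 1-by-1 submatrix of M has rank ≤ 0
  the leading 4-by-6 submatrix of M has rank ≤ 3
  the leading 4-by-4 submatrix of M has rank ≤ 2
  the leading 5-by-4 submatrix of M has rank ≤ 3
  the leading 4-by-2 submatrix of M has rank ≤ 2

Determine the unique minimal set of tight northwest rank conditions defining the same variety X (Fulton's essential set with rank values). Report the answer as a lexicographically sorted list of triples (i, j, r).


The tightest implied rank at each (i,j), from the 20 conditions:

  i=1: 0 1 1 1 1 1 1
  i=2: 1 2 2 2 2 2 2
  i=3: 1 2 2 2 2 2 3
  i=4: 1 2 2 2 3 3 4
  i=5: 1 2 3 3 4 4 5
  i=6: 1 2 3 3 4 5 6
  i=7: 1 2 3 4 5 6 7

second differences of R give the permutation w = (2, 1, 7, 5, 3, 6, 4).

Fulton essential set (4 of the 8 Rothe cells):

[(1, 1, 0), (3, 6, 2), (4, 4, 2), (6, 4, 3)]


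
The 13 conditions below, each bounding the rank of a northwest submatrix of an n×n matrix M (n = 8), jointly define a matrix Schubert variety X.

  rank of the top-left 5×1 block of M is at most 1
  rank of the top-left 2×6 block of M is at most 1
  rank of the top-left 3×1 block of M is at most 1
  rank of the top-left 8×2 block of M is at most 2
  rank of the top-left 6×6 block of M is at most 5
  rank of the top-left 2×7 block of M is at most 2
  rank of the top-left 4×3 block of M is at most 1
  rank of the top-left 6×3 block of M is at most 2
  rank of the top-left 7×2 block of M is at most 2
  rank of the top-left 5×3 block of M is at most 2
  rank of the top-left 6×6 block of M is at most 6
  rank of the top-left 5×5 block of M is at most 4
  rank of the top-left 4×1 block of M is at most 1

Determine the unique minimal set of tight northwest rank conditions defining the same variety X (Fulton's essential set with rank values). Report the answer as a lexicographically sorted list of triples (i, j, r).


Propagating the 13 rank bounds to every northwest block:

  1 | 1 | 1 | 1 | 1 | 1 | 1 | 1
  1 | 1 | 1 | 1 | 1 | 1 | 2 | 2
  1 | 1 | 1 | 2 | 2 | 2 | 3 | 3
  1 | 1 | 1 | 2 | 3 | 3 | 4 | 4
  1 | 2 | 2 | 3 | 4 | 4 | 5 | 5
  1 | 2 | 2 | 3 | 4 | 5 | 6 | 6
  1 | 2 | 3 | 4 | 5 | 6 | 7 | 7
  1 | 2 | 3 | 4 | 5 | 6 | 7 | 8

hence w(1..8) = (1, 7, 4, 5, 2, 6, 3, 8).

Rothe diagram D(w) (10 cells), 3 SE-corners (essential conditions):

[(2, 6, 1), (4, 3, 1), (6, 3, 2)]


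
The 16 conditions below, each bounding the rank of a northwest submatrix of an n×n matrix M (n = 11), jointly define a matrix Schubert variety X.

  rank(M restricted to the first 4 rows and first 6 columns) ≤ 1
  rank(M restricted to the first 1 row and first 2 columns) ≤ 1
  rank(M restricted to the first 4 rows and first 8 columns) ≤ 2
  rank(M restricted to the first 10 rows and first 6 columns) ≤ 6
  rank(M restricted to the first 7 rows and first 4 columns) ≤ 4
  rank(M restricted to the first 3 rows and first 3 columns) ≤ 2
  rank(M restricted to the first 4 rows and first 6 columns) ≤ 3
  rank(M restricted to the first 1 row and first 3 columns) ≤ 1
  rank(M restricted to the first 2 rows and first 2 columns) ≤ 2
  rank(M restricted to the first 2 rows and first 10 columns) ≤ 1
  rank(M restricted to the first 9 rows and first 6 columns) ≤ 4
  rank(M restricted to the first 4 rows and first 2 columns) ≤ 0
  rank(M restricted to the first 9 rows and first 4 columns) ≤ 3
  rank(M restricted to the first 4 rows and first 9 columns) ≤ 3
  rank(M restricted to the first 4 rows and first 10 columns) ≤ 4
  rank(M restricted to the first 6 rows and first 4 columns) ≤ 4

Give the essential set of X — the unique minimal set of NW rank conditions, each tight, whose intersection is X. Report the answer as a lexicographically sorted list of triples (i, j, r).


Reconstructing r_w from the 16 given conditions:

  R[1]: 0  0  1  1  1  1  1  1  1  1  1
  R[2]: 0  0  1  1  1  1  1  1  1  1  2
  R[3]: 0  0  1  1  1  1  2  2  2  2  3
  R[4]: 0  0  1  1  1  1  2  2  3  3  4
  R[5]: 1  1  2  2  2  2  3  3  4  4  5
  R[6]: 1  2  3  3  3  3  4  4  5  5  6
  R[7]: 1  2  3  3  4  4  5  5  6  6  7
  R[8]: 1  2  3  3  4  4  5  6  7  7  8
  R[9]: 1  2  3  3  4  4  5  6  7  8  9
  R[10]: 1  2  3  4  5  5  6  7  8  9  10
  R[11]: 1  2  3  4  5  6  7  8  9  10  11

giving w = (3, 11, 7, 9, 1, 2, 5, 8, 10, 4, 6) via Δ²R.

D(w) has 27 cells with 6 SE-corners; essential set:

[(2, 10, 1), (4, 2, 0), (4, 6, 1), (4, 8, 2), (9, 4, 3), (9, 6, 4)]


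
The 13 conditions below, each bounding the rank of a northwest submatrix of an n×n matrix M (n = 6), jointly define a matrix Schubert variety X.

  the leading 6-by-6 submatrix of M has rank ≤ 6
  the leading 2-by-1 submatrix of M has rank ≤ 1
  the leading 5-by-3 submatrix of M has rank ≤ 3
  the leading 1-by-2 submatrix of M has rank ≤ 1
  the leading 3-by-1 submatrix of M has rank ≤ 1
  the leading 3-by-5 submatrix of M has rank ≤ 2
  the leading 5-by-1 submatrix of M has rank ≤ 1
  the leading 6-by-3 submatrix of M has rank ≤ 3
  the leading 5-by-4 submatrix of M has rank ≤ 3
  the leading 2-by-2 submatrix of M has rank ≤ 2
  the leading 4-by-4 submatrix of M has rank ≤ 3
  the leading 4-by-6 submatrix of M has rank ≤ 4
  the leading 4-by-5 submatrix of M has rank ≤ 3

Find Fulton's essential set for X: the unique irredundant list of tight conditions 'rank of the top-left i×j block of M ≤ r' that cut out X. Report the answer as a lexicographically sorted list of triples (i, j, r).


Recovering R(i,j) via the rank-extension bound from the 13 conditions:

  i=1: 1  1  1  1  1  1
  i=2: 1  2  2  2  2  2
  i=3: 1  2  2  2  2  3
  i=4: 1  2  3  3  3  4
  i=5: 1  2  3  3  4  5
  i=6: 1  2  3  4  5  6

second differences of R give the permutation w = (1, 2, 6, 3, 5, 4).

D(w) has 4 cells with 2 SE-corners; essential set:

[(3, 5, 2), (5, 4, 3)]


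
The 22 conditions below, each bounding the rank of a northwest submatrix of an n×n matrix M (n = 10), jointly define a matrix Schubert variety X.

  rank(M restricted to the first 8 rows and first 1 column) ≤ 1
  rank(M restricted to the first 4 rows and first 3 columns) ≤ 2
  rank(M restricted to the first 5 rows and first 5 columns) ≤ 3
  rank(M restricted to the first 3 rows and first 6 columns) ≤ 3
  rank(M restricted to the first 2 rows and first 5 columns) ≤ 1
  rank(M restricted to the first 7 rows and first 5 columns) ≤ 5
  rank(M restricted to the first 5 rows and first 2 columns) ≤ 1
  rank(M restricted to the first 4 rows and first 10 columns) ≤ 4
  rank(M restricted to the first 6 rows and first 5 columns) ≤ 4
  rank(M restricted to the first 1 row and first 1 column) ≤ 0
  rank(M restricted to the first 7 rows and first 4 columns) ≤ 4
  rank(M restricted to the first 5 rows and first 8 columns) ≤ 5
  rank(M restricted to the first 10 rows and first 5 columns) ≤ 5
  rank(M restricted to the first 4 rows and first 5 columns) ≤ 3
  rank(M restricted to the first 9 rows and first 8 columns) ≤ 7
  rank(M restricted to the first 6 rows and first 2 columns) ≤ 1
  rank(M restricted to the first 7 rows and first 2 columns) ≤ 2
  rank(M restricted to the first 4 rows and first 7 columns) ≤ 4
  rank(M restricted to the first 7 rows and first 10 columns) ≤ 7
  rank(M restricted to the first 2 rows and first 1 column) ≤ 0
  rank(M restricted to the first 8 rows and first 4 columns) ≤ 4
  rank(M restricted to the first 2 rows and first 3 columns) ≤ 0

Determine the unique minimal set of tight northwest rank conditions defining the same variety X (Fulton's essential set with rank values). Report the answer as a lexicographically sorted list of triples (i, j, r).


The tightest implied rank at each (i,j), from the 22 conditions:

  R[1]: 0, 0, 0, 1, 1, 1, 1, 1, 1, 1
  R[2]: 0, 0, 0, 1, 1, 2, 2, 2, 2, 2
  R[3]: 1, 1, 1, 2, 2, 3, 3, 3, 3, 3
  R[4]: 1, 1, 2, 3, 3, 4, 4, 4, 4, 4
  R[5]: 1, 1, 2, 3, 3, 4, 5, 5, 5, 5
  R[6]: 1, 1, 2, 3, 4, 5, 6, 6, 6, 6
  R[7]: 1, 2, 3, 4, 5, 6, 7, 7, 7, 7
  R[8]: 1, 2, 3, 4, 5, 6, 7, 7, 8, 8
  R[9]: 1, 2, 3, 4, 5, 6, 7, 7, 8, 9
  R[10]: 1, 2, 3, 4, 5, 6, 7, 8, 9, 10

so w = (4, 6, 1, 3, 7, 5, 2, 9, 10, 8).

ℓ(w)=13; the 5 essential cells (i,j,r):

[(2, 3, 0), (2, 5, 1), (5, 5, 3), (6, 2, 1), (9, 8, 7)]


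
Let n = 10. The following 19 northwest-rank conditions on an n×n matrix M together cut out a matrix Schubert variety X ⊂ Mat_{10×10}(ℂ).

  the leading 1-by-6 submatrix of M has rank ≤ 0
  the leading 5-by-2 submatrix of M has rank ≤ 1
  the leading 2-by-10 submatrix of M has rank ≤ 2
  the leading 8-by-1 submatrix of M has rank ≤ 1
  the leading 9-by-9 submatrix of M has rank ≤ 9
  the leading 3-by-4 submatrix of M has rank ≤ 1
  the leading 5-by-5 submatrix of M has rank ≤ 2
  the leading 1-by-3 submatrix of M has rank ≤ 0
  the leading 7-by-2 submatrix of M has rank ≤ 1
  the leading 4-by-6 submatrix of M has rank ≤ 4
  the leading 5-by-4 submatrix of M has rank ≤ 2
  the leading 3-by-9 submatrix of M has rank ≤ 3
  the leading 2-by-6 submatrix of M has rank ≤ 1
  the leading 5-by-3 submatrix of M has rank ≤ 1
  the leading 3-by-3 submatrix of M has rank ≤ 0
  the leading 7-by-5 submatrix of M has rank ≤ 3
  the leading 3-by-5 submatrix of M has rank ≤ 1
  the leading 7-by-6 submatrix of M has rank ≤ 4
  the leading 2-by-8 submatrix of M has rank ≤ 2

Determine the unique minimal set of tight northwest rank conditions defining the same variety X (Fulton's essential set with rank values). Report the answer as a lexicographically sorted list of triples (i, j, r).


Rank table r_w(10×10) implied by the 19 constraints:

  i=1: 0, 0, 0, 0, 0, 0, 1, 1, 1, 1
  i=2: 0, 0, 0, 1, 1, 1, 2, 2, 2, 2
  i=3: 0, 0, 0, 1, 1, 2, 3, 3, 3, 3
  i=4: 1, 1, 1, 2, 2, 3, 4, 4, 4, 4
  i=5: 1, 1, 1, 2, 2, 3, 4, 5, 5, 5
  i=6: 1, 1, 2, 3, 3, 4, 5, 6, 6, 6
  i=7: 1, 1, 2, 3, 3, 4, 5, 6, 7, 7
  i=8: 1, 2, 3, 4, 4, 5, 6, 7, 8, 8
  i=9: 1, 2, 3, 4, 5, 6, 7, 8, 9, 9
  i=10: 1, 2, 3, 4, 5, 6, 7, 8, 9, 10

second differences of R give the permutation w = (7, 4, 6, 1, 8, 3, 9, 2, 5, 10).

ℓ(w)=19; the 7 essential cells (i,j,r):

[(1, 6, 0), (3, 3, 0), (3, 5, 1), (5, 3, 1), (5, 5, 2), (7, 2, 1), (7, 5, 3)]


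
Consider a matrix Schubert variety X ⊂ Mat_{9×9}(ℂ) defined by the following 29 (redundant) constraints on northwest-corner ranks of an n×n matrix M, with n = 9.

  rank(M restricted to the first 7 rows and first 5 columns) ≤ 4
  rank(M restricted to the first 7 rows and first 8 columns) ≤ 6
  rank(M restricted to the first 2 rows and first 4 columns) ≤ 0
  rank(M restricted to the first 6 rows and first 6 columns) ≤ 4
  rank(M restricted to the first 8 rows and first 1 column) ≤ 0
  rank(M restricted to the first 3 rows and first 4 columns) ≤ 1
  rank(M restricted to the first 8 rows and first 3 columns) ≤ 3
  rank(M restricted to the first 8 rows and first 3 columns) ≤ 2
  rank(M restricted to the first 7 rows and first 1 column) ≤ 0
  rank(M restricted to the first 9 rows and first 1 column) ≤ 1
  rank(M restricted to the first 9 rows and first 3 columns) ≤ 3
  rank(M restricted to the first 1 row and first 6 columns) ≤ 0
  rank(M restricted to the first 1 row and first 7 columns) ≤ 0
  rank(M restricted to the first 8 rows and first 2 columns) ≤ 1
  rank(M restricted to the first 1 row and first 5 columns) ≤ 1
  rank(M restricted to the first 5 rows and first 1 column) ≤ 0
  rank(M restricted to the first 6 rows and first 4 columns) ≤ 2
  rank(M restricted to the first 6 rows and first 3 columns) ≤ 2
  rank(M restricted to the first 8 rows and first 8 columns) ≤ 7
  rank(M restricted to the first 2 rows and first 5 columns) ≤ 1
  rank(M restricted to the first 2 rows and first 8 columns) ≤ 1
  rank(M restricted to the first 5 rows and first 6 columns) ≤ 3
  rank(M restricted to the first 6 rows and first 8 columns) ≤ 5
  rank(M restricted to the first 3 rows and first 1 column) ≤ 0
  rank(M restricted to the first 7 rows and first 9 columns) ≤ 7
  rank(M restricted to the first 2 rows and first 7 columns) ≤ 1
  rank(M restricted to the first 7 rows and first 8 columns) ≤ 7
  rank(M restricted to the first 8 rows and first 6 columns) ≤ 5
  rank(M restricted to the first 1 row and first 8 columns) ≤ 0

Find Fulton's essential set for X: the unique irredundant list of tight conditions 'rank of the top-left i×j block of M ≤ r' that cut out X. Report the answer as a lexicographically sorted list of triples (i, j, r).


The tightest implied rank at each (i,j), from the 29 conditions:

  0 0 0 0 0 0 0 0 1
  0 0 0 0 1 1 1 1 2
  0 1 1 1 2 2 2 2 3
  0 1 2 2 3 3 3 3 4
  0 1 2 2 3 3 4 4 5
  0 1 2 2 3 4 5 5 6
  0 1 2 3 4 5 6 6 7
  0 1 2 3 4 5 6 7 8
  1 2 3 4 5 6 7 8 9

the unique w with this rank table is (9, 5, 2, 3, 7, 6, 4, 8, 1).

ℓ(w)=21; the 5 essential cells (i,j,r):

[(1, 8, 0), (2, 4, 0), (5, 6, 3), (6, 4, 2), (8, 1, 0)]
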